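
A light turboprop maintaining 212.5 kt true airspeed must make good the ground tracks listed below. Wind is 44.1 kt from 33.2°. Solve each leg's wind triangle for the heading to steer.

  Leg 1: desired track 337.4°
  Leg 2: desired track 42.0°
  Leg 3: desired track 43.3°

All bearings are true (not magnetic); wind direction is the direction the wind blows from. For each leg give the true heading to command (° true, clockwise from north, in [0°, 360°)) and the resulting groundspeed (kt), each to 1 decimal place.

Leg 1: desired track 337.4°; wind correction +9.9° → command heading 347.3°, groundspeed 184.6 kt
Leg 2: desired track 42.0°; wind correction -1.8° → command heading 40.2°, groundspeed 168.8 kt
Leg 3: desired track 43.3°; wind correction -2.1° → command heading 41.2°, groundspeed 168.9 kt

Leg 1: heading=347.3°, groundspeed=184.6 kt
Leg 2: heading=40.2°, groundspeed=168.8 kt
Leg 3: heading=41.2°, groundspeed=168.9 kt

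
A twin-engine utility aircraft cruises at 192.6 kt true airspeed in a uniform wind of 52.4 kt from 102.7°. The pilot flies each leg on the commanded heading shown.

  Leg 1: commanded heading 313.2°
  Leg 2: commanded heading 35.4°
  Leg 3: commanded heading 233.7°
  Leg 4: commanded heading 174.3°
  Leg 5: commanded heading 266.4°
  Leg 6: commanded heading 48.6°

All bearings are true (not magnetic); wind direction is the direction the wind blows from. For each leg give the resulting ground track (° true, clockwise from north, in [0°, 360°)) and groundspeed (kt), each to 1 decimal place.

Leg 1: track=306.8°, groundspeed=239.2 kt
Leg 2: track=19.7°, groundspeed=179.0 kt
Leg 3: track=243.6°, groundspeed=230.4 kt
Leg 4: track=190.1°, groundspeed=182.9 kt
Leg 5: track=269.9°, groundspeed=243.3 kt
Leg 6: track=33.9°, groundspeed=167.3 kt

Leg 1: heading 313.2°; drift -6.4° → track 306.8°, groundspeed 239.2 kt
Leg 2: heading 35.4°; drift -15.7° → track 19.7°, groundspeed 179.0 kt
Leg 3: heading 233.7°; drift +9.9° → track 243.6°, groundspeed 230.4 kt
Leg 4: heading 174.3°; drift +15.8° → track 190.1°, groundspeed 182.9 kt
Leg 5: heading 266.4°; drift +3.5° → track 269.9°, groundspeed 243.3 kt
Leg 6: heading 48.6°; drift -14.7° → track 33.9°, groundspeed 167.3 kt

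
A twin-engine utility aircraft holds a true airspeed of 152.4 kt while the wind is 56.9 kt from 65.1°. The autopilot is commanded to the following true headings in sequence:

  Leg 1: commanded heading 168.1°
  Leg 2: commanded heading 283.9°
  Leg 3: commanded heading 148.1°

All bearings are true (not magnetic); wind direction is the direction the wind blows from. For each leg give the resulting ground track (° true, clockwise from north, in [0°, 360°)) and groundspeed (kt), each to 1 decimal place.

Leg 1: track=186.7°, groundspeed=174.3 kt
Leg 2: track=273.6°, groundspeed=199.9 kt
Leg 3: track=169.3°, groundspeed=156.0 kt

Leg 1: heading 168.1°; drift +18.6° → track 186.7°, groundspeed 174.3 kt
Leg 2: heading 283.9°; drift -10.3° → track 273.6°, groundspeed 199.9 kt
Leg 3: heading 148.1°; drift +21.2° → track 169.3°, groundspeed 156.0 kt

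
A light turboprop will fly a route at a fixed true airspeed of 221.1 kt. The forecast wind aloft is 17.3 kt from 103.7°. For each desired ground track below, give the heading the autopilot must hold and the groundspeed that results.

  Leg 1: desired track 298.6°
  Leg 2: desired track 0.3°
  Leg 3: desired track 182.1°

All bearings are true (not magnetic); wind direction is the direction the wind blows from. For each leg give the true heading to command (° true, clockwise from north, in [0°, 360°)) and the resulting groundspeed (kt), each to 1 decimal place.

Leg 1: heading=299.8°, groundspeed=237.8 kt
Leg 2: heading=4.7°, groundspeed=224.5 kt
Leg 3: heading=177.7°, groundspeed=217.0 kt

Leg 1: desired track 298.6°; wind correction +1.2° → command heading 299.8°, groundspeed 237.8 kt
Leg 2: desired track 0.3°; wind correction +4.4° → command heading 4.7°, groundspeed 224.5 kt
Leg 3: desired track 182.1°; wind correction -4.4° → command heading 177.7°, groundspeed 217.0 kt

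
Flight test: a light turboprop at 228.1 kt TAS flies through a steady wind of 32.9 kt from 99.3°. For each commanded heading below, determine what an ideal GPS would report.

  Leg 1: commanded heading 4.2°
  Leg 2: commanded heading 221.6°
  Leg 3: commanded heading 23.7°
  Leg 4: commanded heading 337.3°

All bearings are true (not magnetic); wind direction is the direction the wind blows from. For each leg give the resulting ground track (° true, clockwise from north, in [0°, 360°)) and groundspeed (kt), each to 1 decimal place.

Leg 1: heading 4.2°; drift -8.1° → track 356.1°, groundspeed 233.3 kt
Leg 2: heading 221.6°; drift +6.5° → track 228.1°, groundspeed 247.2 kt
Leg 3: heading 23.7°; drift -8.2° → track 15.5°, groundspeed 222.2 kt
Leg 4: heading 337.3°; drift -6.5° → track 330.8°, groundspeed 247.1 kt

Leg 1: track=356.1°, groundspeed=233.3 kt
Leg 2: track=228.1°, groundspeed=247.2 kt
Leg 3: track=15.5°, groundspeed=222.2 kt
Leg 4: track=330.8°, groundspeed=247.1 kt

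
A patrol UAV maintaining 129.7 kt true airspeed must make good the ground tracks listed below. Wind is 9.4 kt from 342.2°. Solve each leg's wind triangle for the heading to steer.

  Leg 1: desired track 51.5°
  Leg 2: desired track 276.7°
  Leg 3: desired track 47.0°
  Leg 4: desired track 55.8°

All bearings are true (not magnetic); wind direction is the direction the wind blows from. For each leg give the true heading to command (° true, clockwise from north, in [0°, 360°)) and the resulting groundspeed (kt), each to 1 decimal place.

Leg 1: desired track 51.5°; wind correction -3.9° → command heading 47.6°, groundspeed 126.1 kt
Leg 2: desired track 276.7°; wind correction +3.8° → command heading 280.5°, groundspeed 125.5 kt
Leg 3: desired track 47.0°; wind correction -3.8° → command heading 43.2°, groundspeed 125.4 kt
Leg 4: desired track 55.8°; wind correction -4.0° → command heading 51.8°, groundspeed 126.7 kt

Leg 1: heading=47.6°, groundspeed=126.1 kt
Leg 2: heading=280.5°, groundspeed=125.5 kt
Leg 3: heading=43.2°, groundspeed=125.4 kt
Leg 4: heading=51.8°, groundspeed=126.7 kt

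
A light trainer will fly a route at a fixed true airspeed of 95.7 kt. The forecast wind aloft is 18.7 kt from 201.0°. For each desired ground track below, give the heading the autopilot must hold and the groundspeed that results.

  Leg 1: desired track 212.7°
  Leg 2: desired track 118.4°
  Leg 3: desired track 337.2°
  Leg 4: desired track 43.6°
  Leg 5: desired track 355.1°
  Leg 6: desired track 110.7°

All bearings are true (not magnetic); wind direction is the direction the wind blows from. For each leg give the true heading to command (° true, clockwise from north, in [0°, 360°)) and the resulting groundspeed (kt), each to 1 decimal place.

Leg 1: heading=210.4°, groundspeed=77.3 kt
Leg 2: heading=129.6°, groundspeed=91.5 kt
Leg 3: heading=329.4°, groundspeed=108.3 kt
Leg 4: heading=47.9°, groundspeed=112.7 kt
Leg 5: heading=350.2°, groundspeed=112.2 kt
Leg 6: heading=122.0°, groundspeed=94.0 kt

Leg 1: desired track 212.7°; wind correction -2.3° → command heading 210.4°, groundspeed 77.3 kt
Leg 2: desired track 118.4°; wind correction +11.2° → command heading 129.6°, groundspeed 91.5 kt
Leg 3: desired track 337.2°; wind correction -7.8° → command heading 329.4°, groundspeed 108.3 kt
Leg 4: desired track 43.6°; wind correction +4.3° → command heading 47.9°, groundspeed 112.7 kt
Leg 5: desired track 355.1°; wind correction -4.9° → command heading 350.2°, groundspeed 112.2 kt
Leg 6: desired track 110.7°; wind correction +11.3° → command heading 122.0°, groundspeed 94.0 kt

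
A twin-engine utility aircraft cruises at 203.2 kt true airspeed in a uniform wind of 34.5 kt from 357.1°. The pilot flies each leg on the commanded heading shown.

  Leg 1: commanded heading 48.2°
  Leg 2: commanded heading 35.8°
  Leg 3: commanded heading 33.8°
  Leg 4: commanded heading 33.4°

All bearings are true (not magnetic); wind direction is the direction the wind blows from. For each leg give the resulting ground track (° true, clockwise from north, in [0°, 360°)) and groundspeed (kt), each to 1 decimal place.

Leg 1: track=56.6°, groundspeed=183.5 kt
Leg 2: track=42.8°, groundspeed=177.6 kt
Leg 3: track=40.5°, groundspeed=176.7 kt
Leg 4: track=40.0°, groundspeed=176.6 kt

Leg 1: heading 48.2°; drift +8.4° → track 56.6°, groundspeed 183.5 kt
Leg 2: heading 35.8°; drift +7.0° → track 42.8°, groundspeed 177.6 kt
Leg 3: heading 33.8°; drift +6.7° → track 40.5°, groundspeed 176.7 kt
Leg 4: heading 33.4°; drift +6.6° → track 40.0°, groundspeed 176.6 kt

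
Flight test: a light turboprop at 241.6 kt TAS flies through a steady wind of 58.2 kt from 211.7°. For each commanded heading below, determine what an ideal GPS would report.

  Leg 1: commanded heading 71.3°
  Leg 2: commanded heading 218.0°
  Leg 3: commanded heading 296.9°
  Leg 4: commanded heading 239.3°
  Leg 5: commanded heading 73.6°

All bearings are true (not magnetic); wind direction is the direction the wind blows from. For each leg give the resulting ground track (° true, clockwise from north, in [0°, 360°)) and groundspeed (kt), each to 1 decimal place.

Leg 1: track=63.9°, groundspeed=288.8 kt
Leg 2: track=220.0°, groundspeed=183.9 kt
Leg 3: track=310.7°, groundspeed=243.7 kt
Leg 4: track=247.4°, groundspeed=191.9 kt
Leg 5: track=65.8°, groundspeed=287.6 kt

Leg 1: heading 71.3°; drift -7.4° → track 63.9°, groundspeed 288.8 kt
Leg 2: heading 218.0°; drift +2.0° → track 220.0°, groundspeed 183.9 kt
Leg 3: heading 296.9°; drift +13.8° → track 310.7°, groundspeed 243.7 kt
Leg 4: heading 239.3°; drift +8.1° → track 247.4°, groundspeed 191.9 kt
Leg 5: heading 73.6°; drift -7.8° → track 65.8°, groundspeed 287.6 kt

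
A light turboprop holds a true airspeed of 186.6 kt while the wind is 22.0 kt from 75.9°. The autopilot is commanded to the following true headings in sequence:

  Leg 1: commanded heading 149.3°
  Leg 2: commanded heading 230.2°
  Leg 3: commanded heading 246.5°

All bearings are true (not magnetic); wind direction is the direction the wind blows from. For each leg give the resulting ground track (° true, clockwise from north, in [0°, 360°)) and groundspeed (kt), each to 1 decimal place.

Leg 1: track=156.0°, groundspeed=181.5 kt
Leg 2: track=232.8°, groundspeed=206.6 kt
Leg 3: track=247.5°, groundspeed=208.3 kt

Leg 1: heading 149.3°; drift +6.7° → track 156.0°, groundspeed 181.5 kt
Leg 2: heading 230.2°; drift +2.6° → track 232.8°, groundspeed 206.6 kt
Leg 3: heading 246.5°; drift +1.0° → track 247.5°, groundspeed 208.3 kt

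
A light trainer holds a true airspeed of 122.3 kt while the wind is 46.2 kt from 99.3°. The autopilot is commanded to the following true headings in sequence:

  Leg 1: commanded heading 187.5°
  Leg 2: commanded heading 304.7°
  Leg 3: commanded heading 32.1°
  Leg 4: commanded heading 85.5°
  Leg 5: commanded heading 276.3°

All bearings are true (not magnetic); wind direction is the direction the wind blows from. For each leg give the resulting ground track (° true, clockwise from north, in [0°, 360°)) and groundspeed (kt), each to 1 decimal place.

Leg 1: heading 187.5°; drift +20.9° → track 208.4°, groundspeed 129.4 kt
Leg 2: heading 304.7°; drift -6.9° → track 297.8°, groundspeed 165.2 kt
Leg 3: heading 32.1°; drift -22.2° → track 9.9°, groundspeed 112.8 kt
Leg 4: heading 85.5°; drift -8.1° → track 77.4°, groundspeed 78.2 kt
Leg 5: heading 276.3°; drift +0.8° → track 277.1°, groundspeed 168.5 kt

Leg 1: track=208.4°, groundspeed=129.4 kt
Leg 2: track=297.8°, groundspeed=165.2 kt
Leg 3: track=9.9°, groundspeed=112.8 kt
Leg 4: track=77.4°, groundspeed=78.2 kt
Leg 5: track=277.1°, groundspeed=168.5 kt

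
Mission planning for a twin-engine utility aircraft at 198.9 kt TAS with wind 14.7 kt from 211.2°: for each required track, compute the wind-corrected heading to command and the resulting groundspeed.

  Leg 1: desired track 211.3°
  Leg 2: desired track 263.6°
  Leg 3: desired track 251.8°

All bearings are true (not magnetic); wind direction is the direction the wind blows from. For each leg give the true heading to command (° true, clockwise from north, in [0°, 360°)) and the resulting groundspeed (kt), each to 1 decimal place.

Leg 1: heading=211.3°, groundspeed=184.2 kt
Leg 2: heading=260.2°, groundspeed=189.6 kt
Leg 3: heading=249.0°, groundspeed=187.5 kt

Leg 1: desired track 211.3°; wind correction +0.0° → command heading 211.3°, groundspeed 184.2 kt
Leg 2: desired track 263.6°; wind correction -3.4° → command heading 260.2°, groundspeed 189.6 kt
Leg 3: desired track 251.8°; wind correction -2.8° → command heading 249.0°, groundspeed 187.5 kt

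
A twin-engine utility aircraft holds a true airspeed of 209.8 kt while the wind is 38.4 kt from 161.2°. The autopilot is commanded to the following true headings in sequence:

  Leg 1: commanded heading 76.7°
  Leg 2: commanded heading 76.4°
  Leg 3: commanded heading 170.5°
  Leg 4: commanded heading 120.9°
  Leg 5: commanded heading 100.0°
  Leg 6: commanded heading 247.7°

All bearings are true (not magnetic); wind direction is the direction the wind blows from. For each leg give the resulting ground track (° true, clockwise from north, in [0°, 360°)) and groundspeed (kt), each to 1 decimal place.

Leg 1: heading 76.7°; drift -10.5° → track 66.2°, groundspeed 209.6 kt
Leg 2: heading 76.4°; drift -10.5° → track 65.9°, groundspeed 209.8 kt
Leg 3: heading 170.5°; drift +2.1° → track 172.6°, groundspeed 172.0 kt
Leg 4: heading 120.9°; drift -7.8° → track 113.1°, groundspeed 182.2 kt
Leg 5: heading 100.0°; drift -10.0° → track 90.0°, groundspeed 194.2 kt
Leg 6: heading 247.7°; drift +10.5° → track 258.2°, groundspeed 211.0 kt

Leg 1: track=66.2°, groundspeed=209.6 kt
Leg 2: track=65.9°, groundspeed=209.8 kt
Leg 3: track=172.6°, groundspeed=172.0 kt
Leg 4: track=113.1°, groundspeed=182.2 kt
Leg 5: track=90.0°, groundspeed=194.2 kt
Leg 6: track=258.2°, groundspeed=211.0 kt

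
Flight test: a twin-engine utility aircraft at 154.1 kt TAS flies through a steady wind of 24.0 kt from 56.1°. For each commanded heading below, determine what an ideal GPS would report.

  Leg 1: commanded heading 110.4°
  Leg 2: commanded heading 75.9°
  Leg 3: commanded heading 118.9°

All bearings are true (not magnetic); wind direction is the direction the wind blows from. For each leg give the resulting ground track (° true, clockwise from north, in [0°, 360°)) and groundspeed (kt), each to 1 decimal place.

Leg 1: heading 110.4°; drift +7.9° → track 118.3°, groundspeed 141.4 kt
Leg 2: heading 75.9°; drift +3.5° → track 79.4°, groundspeed 131.8 kt
Leg 3: heading 118.9°; drift +8.5° → track 127.4°, groundspeed 144.7 kt

Leg 1: track=118.3°, groundspeed=141.4 kt
Leg 2: track=79.4°, groundspeed=131.8 kt
Leg 3: track=127.4°, groundspeed=144.7 kt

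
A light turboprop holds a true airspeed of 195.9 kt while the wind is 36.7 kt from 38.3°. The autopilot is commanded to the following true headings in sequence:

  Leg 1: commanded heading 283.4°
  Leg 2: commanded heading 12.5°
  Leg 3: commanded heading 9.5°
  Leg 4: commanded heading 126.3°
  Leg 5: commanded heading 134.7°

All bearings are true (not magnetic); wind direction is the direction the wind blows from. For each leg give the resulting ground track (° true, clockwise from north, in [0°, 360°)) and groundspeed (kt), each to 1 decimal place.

Leg 1: track=274.4°, groundspeed=214.0 kt
Leg 2: track=6.9°, groundspeed=163.6 kt
Leg 3: track=3.3°, groundspeed=164.7 kt
Leg 4: track=137.0°, groundspeed=198.0 kt
Leg 5: track=145.0°, groundspeed=203.3 kt

Leg 1: heading 283.4°; drift -9.0° → track 274.4°, groundspeed 214.0 kt
Leg 2: heading 12.5°; drift -5.6° → track 6.9°, groundspeed 163.6 kt
Leg 3: heading 9.5°; drift -6.2° → track 3.3°, groundspeed 164.7 kt
Leg 4: heading 126.3°; drift +10.7° → track 137.0°, groundspeed 198.0 kt
Leg 5: heading 134.7°; drift +10.3° → track 145.0°, groundspeed 203.3 kt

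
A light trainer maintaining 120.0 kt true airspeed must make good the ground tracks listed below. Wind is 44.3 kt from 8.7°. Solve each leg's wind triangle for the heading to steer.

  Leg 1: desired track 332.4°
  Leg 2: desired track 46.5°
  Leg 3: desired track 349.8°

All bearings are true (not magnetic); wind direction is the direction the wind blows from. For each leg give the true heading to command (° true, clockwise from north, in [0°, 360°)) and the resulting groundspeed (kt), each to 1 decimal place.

Leg 1: heading=345.0°, groundspeed=81.4 kt
Leg 2: heading=33.4°, groundspeed=81.9 kt
Leg 3: heading=356.7°, groundspeed=77.2 kt

Leg 1: desired track 332.4°; wind correction +12.6° → command heading 345.0°, groundspeed 81.4 kt
Leg 2: desired track 46.5°; wind correction -13.1° → command heading 33.4°, groundspeed 81.9 kt
Leg 3: desired track 349.8°; wind correction +6.9° → command heading 356.7°, groundspeed 77.2 kt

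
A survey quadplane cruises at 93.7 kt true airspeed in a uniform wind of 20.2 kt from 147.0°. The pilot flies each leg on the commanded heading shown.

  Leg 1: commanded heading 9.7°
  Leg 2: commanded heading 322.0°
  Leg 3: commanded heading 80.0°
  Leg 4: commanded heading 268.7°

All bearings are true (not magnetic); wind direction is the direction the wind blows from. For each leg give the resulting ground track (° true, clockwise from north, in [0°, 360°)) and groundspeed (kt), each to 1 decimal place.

Leg 1: heading 9.7°; drift -7.2° → track 2.5°, groundspeed 109.4 kt
Leg 2: heading 322.0°; drift +0.9° → track 322.9°, groundspeed 113.8 kt
Leg 3: heading 80.0°; drift -12.2° → track 67.8°, groundspeed 87.8 kt
Leg 4: heading 268.7°; drift +9.4° → track 278.1°, groundspeed 105.7 kt

Leg 1: track=2.5°, groundspeed=109.4 kt
Leg 2: track=322.9°, groundspeed=113.8 kt
Leg 3: track=67.8°, groundspeed=87.8 kt
Leg 4: track=278.1°, groundspeed=105.7 kt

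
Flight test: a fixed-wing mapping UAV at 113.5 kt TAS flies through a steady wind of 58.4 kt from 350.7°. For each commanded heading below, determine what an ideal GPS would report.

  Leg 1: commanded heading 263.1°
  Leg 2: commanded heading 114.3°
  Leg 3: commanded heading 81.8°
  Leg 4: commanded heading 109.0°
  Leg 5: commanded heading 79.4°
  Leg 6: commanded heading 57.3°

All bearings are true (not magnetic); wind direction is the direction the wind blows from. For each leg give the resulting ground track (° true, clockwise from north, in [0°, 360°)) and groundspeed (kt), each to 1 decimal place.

Leg 1: track=235.4°, groundspeed=125.4 kt
Leg 2: track=132.7°, groundspeed=153.7 kt
Leg 3: track=108.8°, groundspeed=128.6 kt
Leg 4: track=129.0°, groundspeed=150.3 kt
Leg 5: track=106.9°, groundspeed=126.5 kt
Leg 6: track=88.0°, groundspeed=105.0 kt

Leg 1: heading 263.1°; drift -27.7° → track 235.4°, groundspeed 125.4 kt
Leg 2: heading 114.3°; drift +18.4° → track 132.7°, groundspeed 153.7 kt
Leg 3: heading 81.8°; drift +27.0° → track 108.8°, groundspeed 128.6 kt
Leg 4: heading 109.0°; drift +20.0° → track 129.0°, groundspeed 150.3 kt
Leg 5: heading 79.4°; drift +27.5° → track 106.9°, groundspeed 126.5 kt
Leg 6: heading 57.3°; drift +30.7° → track 88.0°, groundspeed 105.0 kt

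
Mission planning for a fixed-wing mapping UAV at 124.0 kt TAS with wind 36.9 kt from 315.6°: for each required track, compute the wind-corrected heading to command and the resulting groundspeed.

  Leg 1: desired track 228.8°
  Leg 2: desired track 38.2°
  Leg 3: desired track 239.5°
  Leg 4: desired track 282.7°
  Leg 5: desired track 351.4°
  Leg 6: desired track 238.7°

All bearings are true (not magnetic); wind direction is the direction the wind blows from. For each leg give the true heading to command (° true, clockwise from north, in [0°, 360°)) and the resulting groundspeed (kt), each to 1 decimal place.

Leg 1: desired track 228.8°; wind correction +17.3° → command heading 246.1°, groundspeed 116.3 kt
Leg 2: desired track 38.2°; wind correction -17.2° → command heading 21.0°, groundspeed 113.7 kt
Leg 3: desired track 239.5°; wind correction +16.8° → command heading 256.3°, groundspeed 109.8 kt
Leg 4: desired track 282.7°; wind correction +9.3° → command heading 292.0°, groundspeed 91.4 kt
Leg 5: desired track 351.4°; wind correction -10.0° → command heading 341.4°, groundspeed 92.2 kt
Leg 6: desired track 238.7°; wind correction +16.8° → command heading 255.5°, groundspeed 110.3 kt

Leg 1: heading=246.1°, groundspeed=116.3 kt
Leg 2: heading=21.0°, groundspeed=113.7 kt
Leg 3: heading=256.3°, groundspeed=109.8 kt
Leg 4: heading=292.0°, groundspeed=91.4 kt
Leg 5: heading=341.4°, groundspeed=92.2 kt
Leg 6: heading=255.5°, groundspeed=110.3 kt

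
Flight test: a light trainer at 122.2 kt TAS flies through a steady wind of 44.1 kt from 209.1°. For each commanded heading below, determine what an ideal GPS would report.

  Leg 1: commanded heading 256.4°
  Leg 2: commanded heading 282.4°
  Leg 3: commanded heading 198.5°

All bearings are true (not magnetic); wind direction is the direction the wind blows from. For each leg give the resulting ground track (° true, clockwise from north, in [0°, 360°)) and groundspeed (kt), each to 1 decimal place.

Leg 1: track=275.7°, groundspeed=97.8 kt
Leg 2: track=303.5°, groundspeed=117.4 kt
Leg 3: track=192.6°, groundspeed=79.3 kt

Leg 1: heading 256.4°; drift +19.3° → track 275.7°, groundspeed 97.8 kt
Leg 2: heading 282.4°; drift +21.1° → track 303.5°, groundspeed 117.4 kt
Leg 3: heading 198.5°; drift -5.9° → track 192.6°, groundspeed 79.3 kt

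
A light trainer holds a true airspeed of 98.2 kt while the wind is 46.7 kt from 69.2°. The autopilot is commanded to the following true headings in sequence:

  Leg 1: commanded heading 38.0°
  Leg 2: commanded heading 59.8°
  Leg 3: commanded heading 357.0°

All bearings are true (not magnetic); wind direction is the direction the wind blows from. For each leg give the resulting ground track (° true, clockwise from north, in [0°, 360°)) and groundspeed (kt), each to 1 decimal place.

Leg 1: track=15.4°, groundspeed=63.1 kt
Leg 2: track=51.5°, groundspeed=52.7 kt
Leg 3: track=329.1°, groundspeed=95.0 kt

Leg 1: heading 38.0°; drift -22.6° → track 15.4°, groundspeed 63.1 kt
Leg 2: heading 59.8°; drift -8.3° → track 51.5°, groundspeed 52.7 kt
Leg 3: heading 357.0°; drift -27.9° → track 329.1°, groundspeed 95.0 kt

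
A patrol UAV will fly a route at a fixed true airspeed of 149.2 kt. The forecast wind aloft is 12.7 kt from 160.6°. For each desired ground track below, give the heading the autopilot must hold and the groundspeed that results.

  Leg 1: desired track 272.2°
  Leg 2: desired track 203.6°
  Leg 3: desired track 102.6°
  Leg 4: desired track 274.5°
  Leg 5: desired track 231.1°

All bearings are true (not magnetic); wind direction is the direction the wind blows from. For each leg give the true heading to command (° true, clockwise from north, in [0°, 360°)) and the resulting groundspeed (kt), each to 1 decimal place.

Leg 1: desired track 272.2°; wind correction -4.5° → command heading 267.7°, groundspeed 153.4 kt
Leg 2: desired track 203.6°; wind correction -3.3° → command heading 200.3°, groundspeed 139.7 kt
Leg 3: desired track 102.6°; wind correction +4.1° → command heading 106.7°, groundspeed 142.1 kt
Leg 4: desired track 274.5°; wind correction -4.5° → command heading 270.0°, groundspeed 153.9 kt
Leg 5: desired track 231.1°; wind correction -4.6° → command heading 226.5°, groundspeed 144.5 kt

Leg 1: heading=267.7°, groundspeed=153.4 kt
Leg 2: heading=200.3°, groundspeed=139.7 kt
Leg 3: heading=106.7°, groundspeed=142.1 kt
Leg 4: heading=270.0°, groundspeed=153.9 kt
Leg 5: heading=226.5°, groundspeed=144.5 kt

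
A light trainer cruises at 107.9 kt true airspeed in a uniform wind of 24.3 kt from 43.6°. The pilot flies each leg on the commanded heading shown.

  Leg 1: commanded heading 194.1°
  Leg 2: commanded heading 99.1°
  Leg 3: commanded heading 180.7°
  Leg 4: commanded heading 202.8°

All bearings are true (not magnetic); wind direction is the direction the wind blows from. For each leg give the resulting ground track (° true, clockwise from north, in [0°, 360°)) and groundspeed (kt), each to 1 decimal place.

Leg 1: track=199.4°, groundspeed=129.6 kt
Leg 2: track=111.1°, groundspeed=96.2 kt
Leg 3: track=188.2°, groundspeed=126.8 kt
Leg 4: track=206.6°, groundspeed=130.9 kt

Leg 1: heading 194.1°; drift +5.3° → track 199.4°, groundspeed 129.6 kt
Leg 2: heading 99.1°; drift +12.0° → track 111.1°, groundspeed 96.2 kt
Leg 3: heading 180.7°; drift +7.5° → track 188.2°, groundspeed 126.8 kt
Leg 4: heading 202.8°; drift +3.8° → track 206.6°, groundspeed 130.9 kt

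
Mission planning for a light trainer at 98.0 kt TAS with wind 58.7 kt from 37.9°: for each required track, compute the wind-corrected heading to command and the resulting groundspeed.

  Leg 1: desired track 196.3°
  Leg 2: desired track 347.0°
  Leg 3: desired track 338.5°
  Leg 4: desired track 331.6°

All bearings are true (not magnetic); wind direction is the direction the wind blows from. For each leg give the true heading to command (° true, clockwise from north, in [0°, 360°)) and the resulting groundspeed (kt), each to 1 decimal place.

Leg 1: desired track 196.3°; wind correction -12.7° → command heading 183.6°, groundspeed 150.2 kt
Leg 2: desired track 347.0°; wind correction +27.7° → command heading 14.7°, groundspeed 49.7 kt
Leg 3: desired track 338.5°; wind correction +31.0° → command heading 9.5°, groundspeed 54.1 kt
Leg 4: desired track 331.6°; wind correction +33.3° → command heading 4.9°, groundspeed 58.4 kt

Leg 1: heading=183.6°, groundspeed=150.2 kt
Leg 2: heading=14.7°, groundspeed=49.7 kt
Leg 3: heading=9.5°, groundspeed=54.1 kt
Leg 4: heading=4.9°, groundspeed=58.4 kt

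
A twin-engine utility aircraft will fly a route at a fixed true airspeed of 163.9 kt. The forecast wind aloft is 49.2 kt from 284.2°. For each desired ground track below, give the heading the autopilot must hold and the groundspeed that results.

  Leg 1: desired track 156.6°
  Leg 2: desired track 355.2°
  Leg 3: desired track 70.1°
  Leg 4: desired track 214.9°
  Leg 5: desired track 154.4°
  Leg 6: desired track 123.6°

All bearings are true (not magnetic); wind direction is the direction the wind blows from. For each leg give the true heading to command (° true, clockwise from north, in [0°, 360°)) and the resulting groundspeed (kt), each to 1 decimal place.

Leg 1: desired track 156.6°; wind correction +13.8° → command heading 170.4°, groundspeed 189.2 kt
Leg 2: desired track 355.2°; wind correction -16.5° → command heading 338.7°, groundspeed 141.1 kt
Leg 3: desired track 70.1°; wind correction -9.7° → command heading 60.4°, groundspeed 202.3 kt
Leg 4: desired track 214.9°; wind correction +16.3° → command heading 231.2°, groundspeed 139.9 kt
Leg 5: desired track 154.4°; wind correction +13.3° → command heading 167.7°, groundspeed 191.0 kt
Leg 6: desired track 123.6°; wind correction +5.7° → command heading 129.3°, groundspeed 209.5 kt

Leg 1: heading=170.4°, groundspeed=189.2 kt
Leg 2: heading=338.7°, groundspeed=141.1 kt
Leg 3: heading=60.4°, groundspeed=202.3 kt
Leg 4: heading=231.2°, groundspeed=139.9 kt
Leg 5: heading=167.7°, groundspeed=191.0 kt
Leg 6: heading=129.3°, groundspeed=209.5 kt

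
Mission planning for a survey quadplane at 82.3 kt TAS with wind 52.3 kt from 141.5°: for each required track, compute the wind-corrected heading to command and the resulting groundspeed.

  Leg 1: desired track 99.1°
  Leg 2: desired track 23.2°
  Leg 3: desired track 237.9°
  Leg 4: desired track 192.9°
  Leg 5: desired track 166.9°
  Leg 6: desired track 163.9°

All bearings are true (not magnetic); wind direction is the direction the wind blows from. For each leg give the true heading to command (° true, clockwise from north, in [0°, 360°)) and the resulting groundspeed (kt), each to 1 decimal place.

Leg 1: desired track 99.1°; wind correction +25.4° → command heading 124.5°, groundspeed 35.7 kt
Leg 2: desired track 23.2°; wind correction +34.0° → command heading 57.2°, groundspeed 93.0 kt
Leg 3: desired track 237.9°; wind correction -39.2° → command heading 198.7°, groundspeed 69.6 kt
Leg 4: desired track 192.9°; wind correction -29.8° → command heading 163.1°, groundspeed 38.8 kt
Leg 5: desired track 166.9°; wind correction -15.8° → command heading 151.1°, groundspeed 31.9 kt
Leg 6: desired track 163.9°; wind correction -14.0° → command heading 149.9°, groundspeed 31.5 kt

Leg 1: heading=124.5°, groundspeed=35.7 kt
Leg 2: heading=57.2°, groundspeed=93.0 kt
Leg 3: heading=198.7°, groundspeed=69.6 kt
Leg 4: heading=163.1°, groundspeed=38.8 kt
Leg 5: heading=151.1°, groundspeed=31.9 kt
Leg 6: heading=149.9°, groundspeed=31.5 kt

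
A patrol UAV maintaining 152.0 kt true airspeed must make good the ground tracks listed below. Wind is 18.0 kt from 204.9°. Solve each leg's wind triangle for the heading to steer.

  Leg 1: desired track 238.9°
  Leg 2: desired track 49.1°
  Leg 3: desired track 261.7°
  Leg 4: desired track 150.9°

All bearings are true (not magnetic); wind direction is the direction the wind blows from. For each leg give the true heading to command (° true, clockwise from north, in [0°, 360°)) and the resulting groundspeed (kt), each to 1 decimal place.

Leg 1: heading=235.1°, groundspeed=136.7 kt
Leg 2: heading=51.9°, groundspeed=168.2 kt
Leg 3: heading=256.0°, groundspeed=141.4 kt
Leg 4: heading=156.4°, groundspeed=140.7 kt

Leg 1: desired track 238.9°; wind correction -3.8° → command heading 235.1°, groundspeed 136.7 kt
Leg 2: desired track 49.1°; wind correction +2.8° → command heading 51.9°, groundspeed 168.2 kt
Leg 3: desired track 261.7°; wind correction -5.7° → command heading 256.0°, groundspeed 141.4 kt
Leg 4: desired track 150.9°; wind correction +5.5° → command heading 156.4°, groundspeed 140.7 kt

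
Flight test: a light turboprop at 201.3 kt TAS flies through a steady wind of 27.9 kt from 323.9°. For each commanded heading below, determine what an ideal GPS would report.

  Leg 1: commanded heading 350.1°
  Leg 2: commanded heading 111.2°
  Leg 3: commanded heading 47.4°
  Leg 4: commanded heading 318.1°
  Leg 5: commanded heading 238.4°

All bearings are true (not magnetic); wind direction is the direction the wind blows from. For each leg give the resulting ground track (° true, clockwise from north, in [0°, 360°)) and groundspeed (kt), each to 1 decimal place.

Leg 1: heading 350.1°; drift +4.0° → track 354.1°, groundspeed 176.7 kt
Leg 2: heading 111.2°; drift +3.8° → track 115.0°, groundspeed 225.3 kt
Leg 3: heading 47.4°; drift +8.0° → track 55.4°, groundspeed 200.1 kt
Leg 4: heading 318.1°; drift -0.9° → track 317.2°, groundspeed 173.6 kt
Leg 5: heading 238.4°; drift -8.0° → track 230.4°, groundspeed 201.0 kt

Leg 1: track=354.1°, groundspeed=176.7 kt
Leg 2: track=115.0°, groundspeed=225.3 kt
Leg 3: track=55.4°, groundspeed=200.1 kt
Leg 4: track=317.2°, groundspeed=173.6 kt
Leg 5: track=230.4°, groundspeed=201.0 kt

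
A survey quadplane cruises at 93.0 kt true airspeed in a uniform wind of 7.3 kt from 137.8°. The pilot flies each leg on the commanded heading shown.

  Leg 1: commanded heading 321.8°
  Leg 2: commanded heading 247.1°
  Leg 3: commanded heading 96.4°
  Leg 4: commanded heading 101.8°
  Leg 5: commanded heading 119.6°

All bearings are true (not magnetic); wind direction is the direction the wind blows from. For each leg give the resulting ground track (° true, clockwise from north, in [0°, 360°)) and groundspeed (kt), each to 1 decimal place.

Leg 1: track=321.5°, groundspeed=100.3 kt
Leg 2: track=251.2°, groundspeed=95.7 kt
Leg 3: track=93.2°, groundspeed=87.7 kt
Leg 4: track=99.0°, groundspeed=87.2 kt
Leg 5: track=118.1°, groundspeed=86.1 kt

Leg 1: heading 321.8°; drift -0.3° → track 321.5°, groundspeed 100.3 kt
Leg 2: heading 247.1°; drift +4.1° → track 251.2°, groundspeed 95.7 kt
Leg 3: heading 96.4°; drift -3.2° → track 93.2°, groundspeed 87.7 kt
Leg 4: heading 101.8°; drift -2.8° → track 99.0°, groundspeed 87.2 kt
Leg 5: heading 119.6°; drift -1.5° → track 118.1°, groundspeed 86.1 kt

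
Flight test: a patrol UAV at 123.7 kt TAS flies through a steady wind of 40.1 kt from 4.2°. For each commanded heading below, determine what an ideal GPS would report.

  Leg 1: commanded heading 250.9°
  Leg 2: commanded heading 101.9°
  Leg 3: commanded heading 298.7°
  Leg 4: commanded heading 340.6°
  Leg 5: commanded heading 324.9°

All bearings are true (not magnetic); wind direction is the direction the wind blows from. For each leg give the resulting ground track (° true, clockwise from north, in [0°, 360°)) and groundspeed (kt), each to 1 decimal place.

Leg 1: heading 250.9°; drift -14.8° → track 236.1°, groundspeed 144.3 kt
Leg 2: heading 101.9°; drift +17.1° → track 119.0°, groundspeed 135.1 kt
Leg 3: heading 298.7°; drift -18.8° → track 279.9°, groundspeed 113.1 kt
Leg 4: heading 340.6°; drift -10.5° → track 330.1°, groundspeed 88.4 kt
Leg 5: heading 324.9°; drift -15.3° → track 309.6°, groundspeed 96.1 kt

Leg 1: track=236.1°, groundspeed=144.3 kt
Leg 2: track=119.0°, groundspeed=135.1 kt
Leg 3: track=279.9°, groundspeed=113.1 kt
Leg 4: track=330.1°, groundspeed=88.4 kt
Leg 5: track=309.6°, groundspeed=96.1 kt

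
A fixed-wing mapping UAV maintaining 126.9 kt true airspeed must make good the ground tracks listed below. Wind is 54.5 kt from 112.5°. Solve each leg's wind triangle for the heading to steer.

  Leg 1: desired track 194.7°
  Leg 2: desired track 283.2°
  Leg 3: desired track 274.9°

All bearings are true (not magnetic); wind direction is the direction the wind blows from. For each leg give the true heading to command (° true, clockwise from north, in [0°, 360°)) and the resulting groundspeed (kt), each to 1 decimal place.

Leg 1: desired track 194.7°; wind correction -25.2° → command heading 169.5°, groundspeed 107.4 kt
Leg 2: desired track 283.2°; wind correction -4.0° → command heading 279.2°, groundspeed 180.4 kt
Leg 3: desired track 274.9°; wind correction -7.5° → command heading 267.4°, groundspeed 177.8 kt

Leg 1: heading=169.5°, groundspeed=107.4 kt
Leg 2: heading=279.2°, groundspeed=180.4 kt
Leg 3: heading=267.4°, groundspeed=177.8 kt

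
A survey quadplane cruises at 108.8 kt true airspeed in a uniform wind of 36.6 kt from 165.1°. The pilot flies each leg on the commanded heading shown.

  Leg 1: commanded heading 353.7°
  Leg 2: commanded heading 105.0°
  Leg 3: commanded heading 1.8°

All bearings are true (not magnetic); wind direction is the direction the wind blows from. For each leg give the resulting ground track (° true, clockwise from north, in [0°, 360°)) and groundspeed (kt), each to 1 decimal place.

Leg 1: track=351.5°, groundspeed=145.1 kt
Leg 2: track=85.7°, groundspeed=96.0 kt
Leg 3: track=357.6°, groundspeed=144.2 kt

Leg 1: heading 353.7°; drift -2.2° → track 351.5°, groundspeed 145.1 kt
Leg 2: heading 105.0°; drift -19.3° → track 85.7°, groundspeed 96.0 kt
Leg 3: heading 1.8°; drift -4.2° → track 357.6°, groundspeed 144.2 kt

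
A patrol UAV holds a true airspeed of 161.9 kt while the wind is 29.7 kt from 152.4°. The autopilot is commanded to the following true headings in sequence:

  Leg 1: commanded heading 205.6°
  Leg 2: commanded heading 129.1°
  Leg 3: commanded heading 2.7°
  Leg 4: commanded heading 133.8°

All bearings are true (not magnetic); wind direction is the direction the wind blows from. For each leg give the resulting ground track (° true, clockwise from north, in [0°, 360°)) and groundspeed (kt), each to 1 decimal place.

Leg 1: track=215.0°, groundspeed=146.1 kt
Leg 2: track=124.1°, groundspeed=135.1 kt
Leg 3: track=358.1°, groundspeed=188.1 kt
Leg 4: track=129.7°, groundspeed=134.1 kt

Leg 1: heading 205.6°; drift +9.4° → track 215.0°, groundspeed 146.1 kt
Leg 2: heading 129.1°; drift -5.0° → track 124.1°, groundspeed 135.1 kt
Leg 3: heading 2.7°; drift -4.6° → track 358.1°, groundspeed 188.1 kt
Leg 4: heading 133.8°; drift -4.1° → track 129.7°, groundspeed 134.1 kt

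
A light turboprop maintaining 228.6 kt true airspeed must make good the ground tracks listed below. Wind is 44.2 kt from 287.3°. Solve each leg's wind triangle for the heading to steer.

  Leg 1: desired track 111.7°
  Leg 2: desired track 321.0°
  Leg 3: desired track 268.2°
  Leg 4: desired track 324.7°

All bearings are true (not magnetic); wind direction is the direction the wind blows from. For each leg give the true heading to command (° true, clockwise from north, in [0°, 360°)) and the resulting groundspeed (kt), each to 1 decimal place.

Leg 1: heading=112.5°, groundspeed=272.6 kt
Leg 2: heading=314.8°, groundspeed=190.5 kt
Leg 3: heading=271.8°, groundspeed=186.4 kt
Leg 4: heading=318.0°, groundspeed=191.9 kt

Leg 1: desired track 111.7°; wind correction +0.8° → command heading 112.5°, groundspeed 272.6 kt
Leg 2: desired track 321.0°; wind correction -6.2° → command heading 314.8°, groundspeed 190.5 kt
Leg 3: desired track 268.2°; wind correction +3.6° → command heading 271.8°, groundspeed 186.4 kt
Leg 4: desired track 324.7°; wind correction -6.7° → command heading 318.0°, groundspeed 191.9 kt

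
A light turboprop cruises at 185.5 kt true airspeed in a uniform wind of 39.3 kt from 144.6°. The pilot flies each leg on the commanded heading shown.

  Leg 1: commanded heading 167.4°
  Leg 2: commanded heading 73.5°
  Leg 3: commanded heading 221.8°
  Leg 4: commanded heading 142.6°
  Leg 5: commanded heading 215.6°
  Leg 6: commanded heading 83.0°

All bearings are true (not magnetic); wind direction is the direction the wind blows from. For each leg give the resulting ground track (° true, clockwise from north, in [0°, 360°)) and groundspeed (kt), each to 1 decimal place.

Leg 1: track=173.2°, groundspeed=150.0 kt
Leg 2: track=61.4°, groundspeed=176.7 kt
Leg 3: track=234.0°, groundspeed=180.9 kt
Leg 4: track=142.1°, groundspeed=146.2 kt
Leg 5: track=227.7°, groundspeed=176.7 kt
Leg 6: track=71.3°, groundspeed=170.4 kt

Leg 1: heading 167.4°; drift +5.8° → track 173.2°, groundspeed 150.0 kt
Leg 2: heading 73.5°; drift -12.1° → track 61.4°, groundspeed 176.7 kt
Leg 3: heading 221.8°; drift +12.2° → track 234.0°, groundspeed 180.9 kt
Leg 4: heading 142.6°; drift -0.5° → track 142.1°, groundspeed 146.2 kt
Leg 5: heading 215.6°; drift +12.1° → track 227.7°, groundspeed 176.7 kt
Leg 6: heading 83.0°; drift -11.7° → track 71.3°, groundspeed 170.4 kt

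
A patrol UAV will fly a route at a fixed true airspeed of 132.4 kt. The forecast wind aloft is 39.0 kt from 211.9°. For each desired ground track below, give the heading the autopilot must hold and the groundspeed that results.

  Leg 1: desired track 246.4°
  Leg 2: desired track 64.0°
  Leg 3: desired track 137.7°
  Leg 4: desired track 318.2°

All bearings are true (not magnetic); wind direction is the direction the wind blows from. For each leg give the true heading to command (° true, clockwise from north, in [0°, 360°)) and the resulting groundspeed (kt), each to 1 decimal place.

Leg 1: heading=236.8°, groundspeed=98.4 kt
Leg 2: heading=73.0°, groundspeed=163.8 kt
Leg 3: heading=154.2°, groundspeed=116.4 kt
Leg 4: heading=301.8°, groundspeed=137.9 kt

Leg 1: desired track 246.4°; wind correction -9.6° → command heading 236.8°, groundspeed 98.4 kt
Leg 2: desired track 64.0°; wind correction +9.0° → command heading 73.0°, groundspeed 163.8 kt
Leg 3: desired track 137.7°; wind correction +16.5° → command heading 154.2°, groundspeed 116.4 kt
Leg 4: desired track 318.2°; wind correction -16.4° → command heading 301.8°, groundspeed 137.9 kt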